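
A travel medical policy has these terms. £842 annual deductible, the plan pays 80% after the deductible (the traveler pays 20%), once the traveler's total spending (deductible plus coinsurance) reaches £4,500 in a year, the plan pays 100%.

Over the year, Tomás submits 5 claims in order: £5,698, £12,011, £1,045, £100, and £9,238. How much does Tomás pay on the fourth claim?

Claim 1 (£5,698): £842 to deductible, leaving £4,856; traveler's 20% is £971.20. Cost to traveler: £1,813.20. OOP to date £1,813.20.
Claim 2 (£12,011): deductible already satisfied, so traveler's share is 20% × £12,011 = £2,402.20. Cost to traveler: £2,402.20. OOP to date £4,215.40.
Claim 3 (£1,045): 20% coinsurance on £1,045 = £209. Traveler pays £209; OOP now £4,424.40.
Claim 4 (£100): deductible already satisfied, so traveler's share is 20% × £100 = £20. Traveler owes £20 (running OOP £4,444.40).

£20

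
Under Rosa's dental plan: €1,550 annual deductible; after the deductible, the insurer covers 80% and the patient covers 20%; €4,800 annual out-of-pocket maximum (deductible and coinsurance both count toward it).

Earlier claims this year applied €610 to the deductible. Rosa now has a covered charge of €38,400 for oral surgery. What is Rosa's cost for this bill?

€610 of the €1,550 deductible is already met, leaving €940.
That leaves €38,400 − €940 = €37,460 for coinsurance.
Patient's 20% share of €37,460 is €7,492.
So the patient owes €940 + €7,492 = €8,432 before any cap.
Adding €8,432 to the €610 already spent would give €9,042, which exceeds the €4,800 cap; the patient pays just €4,800 − €610 = €4,190.

€4,190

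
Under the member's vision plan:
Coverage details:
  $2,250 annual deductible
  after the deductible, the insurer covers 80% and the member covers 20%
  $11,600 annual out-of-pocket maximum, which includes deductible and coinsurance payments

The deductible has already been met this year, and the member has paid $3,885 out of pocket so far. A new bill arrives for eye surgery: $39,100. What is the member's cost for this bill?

$7,715

With the deductible met, the entire $39,100 is subject to coinsurance.
Member's 20% share of $39,100 is $7,820.
Adding $7,820 to the $3,885 already spent would give $11,705, which exceeds the $11,600 cap; the member pays just $11,600 − $3,885 = $7,715.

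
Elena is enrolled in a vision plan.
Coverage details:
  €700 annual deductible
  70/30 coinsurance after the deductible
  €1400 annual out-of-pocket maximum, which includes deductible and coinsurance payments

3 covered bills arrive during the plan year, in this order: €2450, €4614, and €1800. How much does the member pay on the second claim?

€175

Claim 1 — €2450: €700 to deductible, leaving €1750; member's 30% is €525. Member pays €1225; OOP now €1225.
Claim 2 — €4614: 30% coinsurance on €4614 = €1384.20. That would push OOP to €2609.20, over the €1400 cap, so member pays €1400 − €1225 = €175.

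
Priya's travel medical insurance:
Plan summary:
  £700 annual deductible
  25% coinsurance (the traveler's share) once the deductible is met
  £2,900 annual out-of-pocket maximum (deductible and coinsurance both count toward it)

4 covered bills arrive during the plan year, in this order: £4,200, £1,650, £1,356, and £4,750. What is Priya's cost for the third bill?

£339

Claim 1 (£4,200): deductible takes £700, £3,500 remains; traveler's 25% is £875. Traveler owes £1,575 (running OOP £1,575).
Claim 2 (£1,650): deductible met; 25% of £1,650 = £412.50. Cost to traveler: £412.50. OOP to date £1,987.50.
Claim 3 (£1,356): deductible met; 25% of £1,356 = £339. Traveler pays £339; OOP now £2,326.50.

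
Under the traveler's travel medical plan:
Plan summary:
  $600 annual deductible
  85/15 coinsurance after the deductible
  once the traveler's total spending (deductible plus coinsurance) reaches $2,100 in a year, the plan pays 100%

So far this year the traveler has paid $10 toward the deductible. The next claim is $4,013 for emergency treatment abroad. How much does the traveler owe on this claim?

Deductible still to meet: $600 − $10 = $590.
After the $590 deductible portion, $4,013 − $590 = $3,423 is subject to coinsurance.
15% of $3,423 = $513.45 falls to the traveler.
That puts the traveler's cost at $590 + $513.45 = $1,103.45 before any cap.
Cumulative spending $10 + $1,103.45 = $1,113.45 stays under the $2,100 maximum.

$1,103.45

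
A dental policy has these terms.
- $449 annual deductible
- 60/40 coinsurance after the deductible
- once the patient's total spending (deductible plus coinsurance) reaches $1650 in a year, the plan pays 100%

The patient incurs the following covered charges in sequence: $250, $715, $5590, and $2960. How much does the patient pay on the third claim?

$994.60

Claim 1 — $250: entire amount goes to the deductible. Patient owes $250 (running OOP $250).
Claim 2 — $715: $199 finishes the deductible; $516 goes to coinsurance; coinsurance $516 × 40% = $206.40. Patient pays $405.40; OOP now $655.40.
Claim 3 — $5590: 40% coinsurance on $5590 = $2236. Adding that to $655.40 gives $2891.40, past the $1650 cap; patient pays only $1650 − $655.40 = $994.60.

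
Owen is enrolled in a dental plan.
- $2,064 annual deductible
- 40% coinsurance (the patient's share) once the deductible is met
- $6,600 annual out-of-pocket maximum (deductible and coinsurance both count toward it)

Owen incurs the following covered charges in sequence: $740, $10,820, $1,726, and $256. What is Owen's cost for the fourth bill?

$47.20

#1 ($740): all of it applies to the deductible. Patient owes $740 (running OOP $740).
#2 ($10,820): $1,324 to deductible, leaving $9,496; coinsurance $9,496 × 40% = $3,798.40. Cost to patient: $5,122.40. OOP to date $5,862.40.
#3 ($1,726): deductible already satisfied, so patient's share is 40% × $1,726 = $690.40. Patient pays $690.40; OOP now $6,552.80.
#4 ($256): deductible already satisfied, so patient's share is 40% × $256 = $102.40. Adding that to $6,552.80 gives $6,655.20, past the $6,600 cap; patient pays only $6,600 − $6,552.80 = $47.20.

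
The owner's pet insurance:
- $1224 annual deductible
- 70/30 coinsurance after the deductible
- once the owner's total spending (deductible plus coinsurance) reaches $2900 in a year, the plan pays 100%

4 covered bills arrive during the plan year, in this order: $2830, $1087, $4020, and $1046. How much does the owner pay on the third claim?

Bill 1, $2830: $1224 to deductible, leaving $1606; 30% of $1606 = $481.80. Owner pays $1705.80; OOP now $1705.80.
Bill 2, $1087: 30% coinsurance on $1087 = $326.10. Owner pays $326.10; OOP now $2031.90.
Bill 3, $4020: deductible already satisfied, so owner's share is 30% × $4020 = $1206. OOP would hit $3237.90 > $2900, so the cap limits the owner to $2900 − $2031.90 = $868.10.

$868.10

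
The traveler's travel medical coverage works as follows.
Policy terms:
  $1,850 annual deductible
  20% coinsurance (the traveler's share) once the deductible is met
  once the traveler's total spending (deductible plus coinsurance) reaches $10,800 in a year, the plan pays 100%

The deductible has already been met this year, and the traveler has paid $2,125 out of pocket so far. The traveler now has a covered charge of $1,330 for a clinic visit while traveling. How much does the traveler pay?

The deductible is already satisfied, so the full bill goes to coinsurance.
Traveler's 20% share of $1,330 is $266.
Year-to-date out-of-pocket becomes $2,125 + $266 = $2,391, still under the $10,800 maximum, so no cap applies.

$266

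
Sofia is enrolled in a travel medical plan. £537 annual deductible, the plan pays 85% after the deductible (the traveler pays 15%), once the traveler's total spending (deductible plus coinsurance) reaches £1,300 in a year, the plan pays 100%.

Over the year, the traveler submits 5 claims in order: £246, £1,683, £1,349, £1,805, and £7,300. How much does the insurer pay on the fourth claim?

£1,534.25

Claim 1 — £246: entire amount goes to the deductible. Traveler pays £246; OOP now £246. Plan pays £246 − £246 = £0.
Claim 2 — £1,683: £291 finishes the deductible; £1,392 goes to coinsurance; 15% of £1,392 = £208.80. Traveler pays £499.80; OOP now £745.80. Insurer: £1,683 − £499.80 = £1,183.20.
Claim 3 — £1,349: deductible met; 15% of £1,349 = £202.35. Traveler pays £202.35; OOP now £948.15. Insurer: £1,349 − £202.35 = £1,146.65.
Claim 4 — £1,805: deductible already satisfied, so traveler's share is 15% × £1,805 = £270.75. Traveler pays £270.75; OOP now £1,218.90. Insurer: £1,805 − £270.75 = £1,534.25.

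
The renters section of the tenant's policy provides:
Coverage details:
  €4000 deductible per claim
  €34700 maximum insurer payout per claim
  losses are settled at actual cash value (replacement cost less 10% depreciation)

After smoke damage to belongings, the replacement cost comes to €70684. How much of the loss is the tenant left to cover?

Depreciate 10%: the covered value is €70684 × 0.9 = €63615.60.
After the deductible, €63615.60 − €4000 = €59615.60 remains.
€59615.60 exceeds the €34700 limit, so the insurer pays the limit: €34700.
Tenant's share is the uncovered remainder: €70684 − €34700 = €35984.

€35984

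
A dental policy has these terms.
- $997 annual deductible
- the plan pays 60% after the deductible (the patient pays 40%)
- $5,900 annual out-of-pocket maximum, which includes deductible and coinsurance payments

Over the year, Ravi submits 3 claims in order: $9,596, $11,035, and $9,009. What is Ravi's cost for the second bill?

Bill 1, $9,596: $997 to deductible, leaving $8,599; patient's 40% is $3,439.60. Cost to patient: $4,436.60. OOP to date $4,436.60.
Bill 2, $11,035: deductible met; 40% of $11,035 = $4,414. OOP would hit $8,850.60 > $5,900, so the cap limits the patient to $5,900 − $4,436.60 = $1,463.40.

$1,463.40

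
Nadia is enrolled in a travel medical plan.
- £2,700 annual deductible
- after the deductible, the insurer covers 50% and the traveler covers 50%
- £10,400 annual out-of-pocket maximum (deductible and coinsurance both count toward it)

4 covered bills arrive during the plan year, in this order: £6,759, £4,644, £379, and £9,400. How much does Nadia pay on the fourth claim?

Bill 1, £6,759: £2,700 to deductible, leaving £4,059; 50% of £4,059 = £2,029.50. Cost to traveler: £4,729.50. OOP to date £4,729.50.
Bill 2, £4,644: deductible already satisfied, so traveler's share is 50% × £4,644 = £2,322. Cost to traveler: £2,322. OOP to date £7,051.50.
Bill 3, £379: deductible met; 50% of £379 = £189.50. Cost to traveler: £189.50. OOP to date £7,241.
Bill 4, £9,400: 50% coinsurance on £9,400 = £4,700. Adding that to £7,241 gives £11,941, past the £10,400 cap; traveler pays only £10,400 − £7,241 = £3,159.

£3,159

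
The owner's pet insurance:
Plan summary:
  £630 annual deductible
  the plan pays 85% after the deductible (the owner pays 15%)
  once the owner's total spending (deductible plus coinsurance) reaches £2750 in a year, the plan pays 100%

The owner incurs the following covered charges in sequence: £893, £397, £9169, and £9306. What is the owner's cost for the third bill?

Claim 1 — £893: £630 to deductible, leaving £263; owner's 15% is £39.45. Owner owes £669.45 (running OOP £669.45).
Claim 2 — £397: deductible met; 15% of £397 = £59.55. Owner pays £59.55; OOP now £729.
Claim 3 — £9169: 15% coinsurance on £9169 = £1375.35. Owner owes £1375.35 (running OOP £2104.35).

£1375.35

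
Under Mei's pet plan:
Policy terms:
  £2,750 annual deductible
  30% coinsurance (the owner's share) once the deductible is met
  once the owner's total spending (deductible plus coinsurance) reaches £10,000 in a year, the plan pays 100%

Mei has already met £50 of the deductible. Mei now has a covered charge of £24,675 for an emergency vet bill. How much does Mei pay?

£9,292.50

£50 of the £2,750 deductible is already met, leaving £2,700.
That leaves £24,675 − £2,700 = £21,975 for coinsurance.
Owner's 30% share of £21,975 is £6,592.50.
Owner responsibility before any cap: £2,700 + £6,592.50 = £9,292.50.
Year-to-date out-of-pocket becomes £50 + £9,292.50 = £9,342.50, still under the £10,000 maximum, so no cap applies.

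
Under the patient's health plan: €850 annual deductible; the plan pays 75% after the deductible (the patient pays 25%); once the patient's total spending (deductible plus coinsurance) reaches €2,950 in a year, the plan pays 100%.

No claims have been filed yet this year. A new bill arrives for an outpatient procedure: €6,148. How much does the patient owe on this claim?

€2,174.50

Nothing has been paid toward the €850 deductible, so the first €850 of this charge is applied there.
After the €850 deductible portion, €6,148 − €850 = €5,298 is subject to coinsurance.
Patient's 25% share of €5,298 is €1,324.50.
That puts the patient's cost at €850 + €1,324.50 = €2,174.50 before any cap.
Year-to-date out-of-pocket becomes €0 + €2,174.50 = €2,174.50, still under the €2,950 maximum, so no cap applies.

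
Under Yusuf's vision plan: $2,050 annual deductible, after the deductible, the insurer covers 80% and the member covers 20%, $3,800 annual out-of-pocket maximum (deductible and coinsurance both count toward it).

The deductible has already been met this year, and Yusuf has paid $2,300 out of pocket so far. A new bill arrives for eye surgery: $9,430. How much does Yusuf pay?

$1,500

With the deductible met, the entire $9,430 is subject to coinsurance.
Coinsurance: $9,430 × 20% = $1,886.
That would bring total out-of-pocket to $4,186, past the $3,800 cap. The member is capped at $3,800 − $2,300 = $1,500 on this claim.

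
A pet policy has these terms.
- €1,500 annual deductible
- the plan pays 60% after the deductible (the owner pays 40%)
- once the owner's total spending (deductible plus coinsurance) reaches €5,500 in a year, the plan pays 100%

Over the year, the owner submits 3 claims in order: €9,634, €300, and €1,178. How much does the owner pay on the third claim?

Claim 1 — €9,634: €1,500 to deductible, leaving €8,134; owner's 40% is €3,253.60. Owner pays €4,753.60; OOP now €4,753.60.
Claim 2 — €300: deductible already satisfied, so owner's share is 40% × €300 = €120. Cost to owner: €120. OOP to date €4,873.60.
Claim 3 — €1,178: deductible met; 40% of €1,178 = €471.20. Cost to owner: €471.20. OOP to date €5,344.80.

€471.20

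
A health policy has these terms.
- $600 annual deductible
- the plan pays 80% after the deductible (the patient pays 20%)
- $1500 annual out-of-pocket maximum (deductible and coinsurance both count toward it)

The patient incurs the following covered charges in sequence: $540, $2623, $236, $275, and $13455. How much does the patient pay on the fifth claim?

Claim 1 ($540): all of it applies to the deductible. Patient owes $540 (running OOP $540).
Claim 2 ($2623): $60 finishes the deductible; $2563 goes to coinsurance; 20% of $2563 = $512.60. Cost to patient: $572.60. OOP to date $1112.60.
Claim 3 ($236): deductible met; 20% of $236 = $47.20. Patient owes $47.20 (running OOP $1159.80).
Claim 4 ($275): deductible already satisfied, so patient's share is 20% × $275 = $55. Patient owes $55 (running OOP $1214.80).
Claim 5 ($13455): 20% coinsurance on $13455 = $2691. Adding that to $1214.80 gives $3905.80, past the $1500 cap; patient pays only $1500 − $1214.80 = $285.20.

$285.20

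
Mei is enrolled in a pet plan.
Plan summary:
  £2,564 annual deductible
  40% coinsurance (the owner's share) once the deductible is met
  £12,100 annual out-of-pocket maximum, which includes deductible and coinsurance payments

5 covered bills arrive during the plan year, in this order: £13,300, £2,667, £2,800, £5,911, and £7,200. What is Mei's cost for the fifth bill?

Claim 1 — £13,300: £2,564 finishes the deductible; £10,736 goes to coinsurance; owner's 40% is £4,294.40. Owner owes £6,858.40 (running OOP £6,858.40).
Claim 2 — £2,667: deductible already satisfied, so owner's share is 40% × £2,667 = £1,066.80. Owner pays £1,066.80; OOP now £7,925.20.
Claim 3 — £2,800: 40% coinsurance on £2,800 = £1,120. Owner pays £1,120; OOP now £9,045.20.
Claim 4 — £5,911: deductible met; 40% of £5,911 = £2,364.40. Owner pays £2,364.40; OOP now £11,409.60.
Claim 5 — £7,200: deductible met; 40% of £7,200 = £2,880. OOP would hit £14,289.60 > £12,100, so the cap limits the owner to £12,100 − £11,409.60 = £690.40.

£690.40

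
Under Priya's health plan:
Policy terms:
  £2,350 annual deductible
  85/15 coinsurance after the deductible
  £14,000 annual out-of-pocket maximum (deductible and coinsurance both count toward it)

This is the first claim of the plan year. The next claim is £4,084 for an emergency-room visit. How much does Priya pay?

Nothing has been paid toward the £2,350 deductible, so the first £2,350 of this charge is applied there.
The remaining £1,734 (= £4,084 − £2,350) moves to coinsurance.
Patient's 15% share of £1,734 is £260.10.
So the patient owes £2,350 + £260.10 = £2,610.10 before any cap.
Total out-of-pocket so far would be £0 + £2,610.10 = £2,610.10, below the £14,000 cap — no reduction.

£2,610.10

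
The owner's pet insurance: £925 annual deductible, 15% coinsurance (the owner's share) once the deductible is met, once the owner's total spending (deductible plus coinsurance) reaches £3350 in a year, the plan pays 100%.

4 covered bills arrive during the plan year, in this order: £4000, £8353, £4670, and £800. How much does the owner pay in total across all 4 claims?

£3350

Claim 1 — £4000: £925 to deductible, leaving £3075; coinsurance £3075 × 15% = £461.25. Owner owes £1386.25 (running OOP £1386.25).
Claim 2 — £8353: deductible already satisfied, so owner's share is 15% × £8353 = £1252.95. Owner pays £1252.95; OOP now £2639.20.
Claim 3 — £4670: deductible already satisfied, so owner's share is 15% × £4670 = £700.50. Owner owes £700.50 (running OOP £3339.70).
Claim 4 — £800: deductible met; 15% of £800 = £120. OOP would hit £3459.70 > £3350, so the cap limits the owner to £3350 − £3339.70 = £10.30.
Summing the owner's payments: £1386.25 + £1252.95 + £700.50 + £10.30 = £3350.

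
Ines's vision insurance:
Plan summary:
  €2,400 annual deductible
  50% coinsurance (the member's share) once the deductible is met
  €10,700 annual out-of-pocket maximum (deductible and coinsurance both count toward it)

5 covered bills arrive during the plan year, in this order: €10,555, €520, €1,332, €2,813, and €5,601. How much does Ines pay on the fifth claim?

#1 (€10,555): deductible takes €2,400, €8,155 remains; member's 50% is €4,077.50. Cost to member: €6,477.50. OOP to date €6,477.50.
#2 (€520): deductible already satisfied, so member's share is 50% × €520 = €260. Member owes €260 (running OOP €6,737.50).
#3 (€1,332): 50% coinsurance on €1,332 = €666. Member owes €666 (running OOP €7,403.50).
#4 (€2,813): deductible met; 50% of €2,813 = €1,406.50. Member owes €1,406.50 (running OOP €8,810).
#5 (€5,601): 50% coinsurance on €5,601 = €2,800.50. OOP would hit €11,610.50 > €10,700, so the cap limits the member to €10,700 − €8,810 = €1,890.

€1,890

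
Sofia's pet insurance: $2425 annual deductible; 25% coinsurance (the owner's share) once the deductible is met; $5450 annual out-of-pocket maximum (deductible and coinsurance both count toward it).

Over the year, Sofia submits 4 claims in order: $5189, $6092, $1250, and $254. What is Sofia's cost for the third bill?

$312.50

Bill 1, $5189: deductible takes $2425, $2764 remains; 25% of $2764 = $691. Owner owes $3116 (running OOP $3116).
Bill 2, $6092: deductible met; 25% of $6092 = $1523. Cost to owner: $1523. OOP to date $4639.
Bill 3, $1250: deductible already satisfied, so owner's share is 25% × $1250 = $312.50. Owner pays $312.50; OOP now $4951.50.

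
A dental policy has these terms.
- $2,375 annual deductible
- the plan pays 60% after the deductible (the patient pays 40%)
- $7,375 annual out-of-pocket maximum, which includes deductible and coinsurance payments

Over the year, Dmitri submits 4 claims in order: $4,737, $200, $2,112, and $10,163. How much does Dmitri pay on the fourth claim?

Claim 1 — $4,737: $2,375 to deductible, leaving $2,362; patient's 40% is $944.80. Cost to patient: $3,319.80. OOP to date $3,319.80.
Claim 2 — $200: deductible already satisfied, so patient's share is 40% × $200 = $80. Cost to patient: $80. OOP to date $3,399.80.
Claim 3 — $2,112: 40% coinsurance on $2,112 = $844.80. Patient pays $844.80; OOP now $4,244.60.
Claim 4 — $10,163: deductible met; 40% of $10,163 = $4,065.20. OOP would hit $8,309.80 > $7,375, so the cap limits the patient to $7,375 − $4,244.60 = $3,130.40.

$3,130.40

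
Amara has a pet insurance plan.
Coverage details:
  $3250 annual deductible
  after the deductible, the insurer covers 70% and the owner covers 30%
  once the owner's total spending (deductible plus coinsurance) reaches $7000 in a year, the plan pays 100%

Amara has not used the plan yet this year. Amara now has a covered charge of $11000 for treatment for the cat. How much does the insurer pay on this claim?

$5425

Nothing has been paid toward the $3250 deductible, so the first $3250 of this charge is applied there.
After the $3250 deductible portion, $11000 − $3250 = $7750 is subject to coinsurance.
Owner's 30% share of $7750 is $2325.
That puts the owner's cost at $3250 + $2325 = $5575 before any cap.
Year-to-date out-of-pocket becomes $0 + $5575 = $5575, still under the $7000 maximum, so no cap applies.
Insurer pays the balance: $11000 − $5575 = $5425.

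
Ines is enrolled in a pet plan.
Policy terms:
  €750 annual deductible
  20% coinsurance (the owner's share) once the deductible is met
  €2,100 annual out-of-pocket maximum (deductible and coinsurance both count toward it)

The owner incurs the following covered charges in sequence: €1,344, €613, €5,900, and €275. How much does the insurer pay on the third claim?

#1 (€1,344): deductible takes €750, €594 remains; owner's 20% is €118.80. Cost to owner: €868.80. OOP to date €868.80. Plan pays €1,344 − €868.80 = €475.20.
#2 (€613): deductible met; 20% of €613 = €122.60. Owner owes €122.60 (running OOP €991.40). Plan pays €613 − €122.60 = €490.40.
#3 (€5,900): 20% coinsurance on €5,900 = €1,180. OOP would hit €2,171.40 > €2,100, so the cap limits the owner to €2,100 − €991.40 = €1,108.60. Insurer: €5,900 − €1,108.60 = €4,791.40.

€4,791.40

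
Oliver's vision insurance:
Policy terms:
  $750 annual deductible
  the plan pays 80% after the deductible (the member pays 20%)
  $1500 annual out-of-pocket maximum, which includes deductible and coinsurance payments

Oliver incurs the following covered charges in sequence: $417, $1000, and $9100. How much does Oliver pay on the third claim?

Claim 1 — $417: entire amount goes to the deductible. Cost to member: $417. OOP to date $417.
Claim 2 — $1000: $333 finishes the deductible; $667 goes to coinsurance; member's 20% is $133.40. Member pays $466.40; OOP now $883.40.
Claim 3 — $9100: deductible already satisfied, so member's share is 20% × $9100 = $1820. OOP would hit $2703.40 > $1500, so the cap limits the member to $1500 − $883.40 = $616.60.

$616.60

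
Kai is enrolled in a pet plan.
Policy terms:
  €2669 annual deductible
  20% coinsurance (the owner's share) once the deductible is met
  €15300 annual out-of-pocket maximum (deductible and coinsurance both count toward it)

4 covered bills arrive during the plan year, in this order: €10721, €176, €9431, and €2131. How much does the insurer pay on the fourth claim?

€1704.80

Claim 1 (€10721): deductible takes €2669, €8052 remains; owner's 20% is €1610.40. Cost to owner: €4279.40. OOP to date €4279.40. Insurer: €10721 − €4279.40 = €6441.60.
Claim 2 (€176): deductible met; 20% of €176 = €35.20. Owner owes €35.20 (running OOP €4314.60). Insurer: €176 − €35.20 = €140.80.
Claim 3 (€9431): deductible met; 20% of €9431 = €1886.20. Owner owes €1886.20 (running OOP €6200.80). Insurer: €9431 − €1886.20 = €7544.80.
Claim 4 (€2131): 20% coinsurance on €2131 = €426.20. Owner pays €426.20; OOP now €6627. Insurer: €2131 − €426.20 = €1704.80.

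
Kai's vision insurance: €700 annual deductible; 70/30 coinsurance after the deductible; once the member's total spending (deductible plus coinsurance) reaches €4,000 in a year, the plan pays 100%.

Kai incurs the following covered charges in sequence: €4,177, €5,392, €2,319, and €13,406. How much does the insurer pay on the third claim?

€1,679.70

Claim 1 — €4,177: deductible takes €700, €3,477 remains; member's 30% is €1,043.10. Cost to member: €1,743.10. OOP to date €1,743.10. Insurer: €4,177 − €1,743.10 = €2,433.90.
Claim 2 — €5,392: 30% coinsurance on €5,392 = €1,617.60. Cost to member: €1,617.60. OOP to date €3,360.70. Insurer: €5,392 − €1,617.60 = €3,774.40.
Claim 3 — €2,319: 30% coinsurance on €2,319 = €695.70. That would push OOP to €4,056.40, over the €4,000 cap, so member pays €4,000 − €3,360.70 = €639.30. Insurer: €2,319 − €639.30 = €1,679.70.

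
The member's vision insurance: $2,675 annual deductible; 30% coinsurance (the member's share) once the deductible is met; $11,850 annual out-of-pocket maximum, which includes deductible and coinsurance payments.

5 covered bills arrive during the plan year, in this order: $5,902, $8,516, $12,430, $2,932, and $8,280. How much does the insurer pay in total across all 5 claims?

$26,210

#1 ($5,902): $2,675 to deductible, leaving $3,227; member's 30% is $968.10. Cost to member: $3,643.10. OOP to date $3,643.10. Insurer: $5,902 − $3,643.10 = $2,258.90.
#2 ($8,516): deductible already satisfied, so member's share is 30% × $8,516 = $2,554.80. Cost to member: $2,554.80. OOP to date $6,197.90. Insurer: $8,516 − $2,554.80 = $5,961.20.
#3 ($12,430): 30% coinsurance on $12,430 = $3,729. Member pays $3,729; OOP now $9,926.90. Plan pays $12,430 − $3,729 = $8,701.
#4 ($2,932): deductible already satisfied, so member's share is 30% × $2,932 = $879.60. Cost to member: $879.60. OOP to date $10,806.50. Plan pays $2,932 − $879.60 = $2,052.40.
#5 ($8,280): deductible met; 30% of $8,280 = $2,484. That would push OOP to $13,290.50, over the $11,850 cap, so member pays $11,850 − $10,806.50 = $1,043.50. Plan pays $8,280 − $1,043.50 = $7,236.50.
Insurer total: $2,258.90 + $5,961.20 + $8,701 + $2,052.40 + $7,236.50 = $26,210.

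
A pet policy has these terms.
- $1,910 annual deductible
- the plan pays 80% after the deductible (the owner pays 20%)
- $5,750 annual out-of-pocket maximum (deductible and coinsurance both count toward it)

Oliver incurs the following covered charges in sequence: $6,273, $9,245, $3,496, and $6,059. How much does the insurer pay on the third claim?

$2,796.80

#1 ($6,273): $1,910 to deductible, leaving $4,363; coinsurance $4,363 × 20% = $872.60. Owner pays $2,782.60; OOP now $2,782.60. Insurer: $6,273 − $2,782.60 = $3,490.40.
#2 ($9,245): deductible met; 20% of $9,245 = $1,849. Owner pays $1,849; OOP now $4,631.60. Plan pays $9,245 − $1,849 = $7,396.
#3 ($3,496): deductible met; 20% of $3,496 = $699.20. Owner pays $699.20; OOP now $5,330.80. Plan pays $3,496 − $699.20 = $2,796.80.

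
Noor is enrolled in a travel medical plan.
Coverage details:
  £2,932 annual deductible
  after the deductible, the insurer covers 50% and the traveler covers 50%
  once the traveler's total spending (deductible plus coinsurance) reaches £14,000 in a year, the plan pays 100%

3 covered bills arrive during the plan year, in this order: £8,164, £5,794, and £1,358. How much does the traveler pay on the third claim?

Bill 1, £8,164: deductible takes £2,932, £5,232 remains; 50% of £5,232 = £2,616. Traveler owes £5,548 (running OOP £5,548).
Bill 2, £5,794: 50% coinsurance on £5,794 = £2,897. Traveler owes £2,897 (running OOP £8,445).
Bill 3, £1,358: 50% coinsurance on £1,358 = £679. Cost to traveler: £679. OOP to date £9,124.

£679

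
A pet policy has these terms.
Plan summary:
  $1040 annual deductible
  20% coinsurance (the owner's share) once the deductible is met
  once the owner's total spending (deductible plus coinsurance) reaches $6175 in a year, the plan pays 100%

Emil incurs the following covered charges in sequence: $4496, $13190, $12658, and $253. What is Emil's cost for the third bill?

Claim 1 ($4496): deductible takes $1040, $3456 remains; owner's 20% is $691.20. Owner pays $1731.20; OOP now $1731.20.
Claim 2 ($13190): deductible met; 20% of $13190 = $2638. Owner pays $2638; OOP now $4369.20.
Claim 3 ($12658): deductible met; 20% of $12658 = $2531.60. OOP would hit $6900.80 > $6175, so the cap limits the owner to $6175 − $4369.20 = $1805.80.

$1805.80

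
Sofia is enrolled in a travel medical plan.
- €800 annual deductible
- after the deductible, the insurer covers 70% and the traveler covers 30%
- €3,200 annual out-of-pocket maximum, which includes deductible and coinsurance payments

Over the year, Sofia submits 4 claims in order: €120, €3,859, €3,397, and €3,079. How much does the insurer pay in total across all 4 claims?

Claim 1 — €120: all of it applies to the deductible. Cost to traveler: €120. OOP to date €120. Plan pays €120 − €120 = €0.
Claim 2 — €3,859: €680 finishes the deductible; €3,179 goes to coinsurance; coinsurance €3,179 × 30% = €953.70. Cost to traveler: €1,633.70. OOP to date €1,753.70. Insurer: €3,859 − €1,633.70 = €2,225.30.
Claim 3 — €3,397: deductible already satisfied, so traveler's share is 30% × €3,397 = €1,019.10. Cost to traveler: €1,019.10. OOP to date €2,772.80. Insurer: €3,397 − €1,019.10 = €2,377.90.
Claim 4 — €3,079: deductible met; 30% of €3,079 = €923.70. That would push OOP to €3,696.50, over the €3,200 cap, so traveler pays €3,200 − €2,772.80 = €427.20. Plan pays €3,079 − €427.20 = €2,651.80.
Insurer total = bills − traveler's total = €10,455 − €3,200 = €7,255.

€7,255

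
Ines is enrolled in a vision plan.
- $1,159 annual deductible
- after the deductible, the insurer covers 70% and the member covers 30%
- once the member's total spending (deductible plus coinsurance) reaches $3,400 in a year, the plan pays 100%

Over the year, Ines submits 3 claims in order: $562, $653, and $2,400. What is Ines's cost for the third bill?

#1 ($562): fully absorbed by the deductible. Member owes $562 (running OOP $562).
#2 ($653): deductible takes $597, $56 remains; coinsurance $56 × 30% = $16.80. Member pays $613.80; OOP now $1,175.80.
#3 ($2,400): deductible met; 30% of $2,400 = $720. Member pays $720; OOP now $1,895.80.

$720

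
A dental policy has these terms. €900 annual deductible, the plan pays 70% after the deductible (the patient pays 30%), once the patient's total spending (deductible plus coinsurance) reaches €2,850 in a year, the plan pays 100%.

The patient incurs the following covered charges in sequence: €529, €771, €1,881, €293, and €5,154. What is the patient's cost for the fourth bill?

€87.90

Claim 1 — €529: fully absorbed by the deductible. Patient pays €529; OOP now €529.
Claim 2 — €771: €371 finishes the deductible; €400 goes to coinsurance; 30% of €400 = €120. Patient owes €491 (running OOP €1,020).
Claim 3 — €1,881: 30% coinsurance on €1,881 = €564.30. Patient owes €564.30 (running OOP €1,584.30).
Claim 4 — €293: deductible already satisfied, so patient's share is 30% × €293 = €87.90. Patient owes €87.90 (running OOP €1,672.20).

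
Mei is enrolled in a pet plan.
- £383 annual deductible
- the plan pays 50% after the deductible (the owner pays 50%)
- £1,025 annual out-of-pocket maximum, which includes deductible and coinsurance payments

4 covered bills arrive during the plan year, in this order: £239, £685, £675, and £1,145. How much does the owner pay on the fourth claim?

Claim 1 — £239: fully absorbed by the deductible. Owner owes £239 (running OOP £239).
Claim 2 — £685: £144 to deductible, leaving £541; 50% of £541 = £270.50. Owner owes £414.50 (running OOP £653.50).
Claim 3 — £675: deductible already satisfied, so owner's share is 50% × £675 = £337.50. Owner pays £337.50; OOP now £991.
Claim 4 — £1,145: deductible already satisfied, so owner's share is 50% × £1,145 = £572.50. Adding that to £991 gives £1,563.50, past the £1,025 cap; owner pays only £1,025 − £991 = £34.

£34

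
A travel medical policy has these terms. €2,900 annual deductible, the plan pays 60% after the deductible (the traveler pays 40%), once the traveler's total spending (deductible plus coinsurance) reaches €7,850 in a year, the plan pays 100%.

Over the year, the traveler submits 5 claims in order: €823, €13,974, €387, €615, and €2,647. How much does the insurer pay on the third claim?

Claim 1 — €823: all of it applies to the deductible. Traveler owes €823 (running OOP €823). Plan pays €823 − €823 = €0.
Claim 2 — €13,974: €2,077 to deductible, leaving €11,897; traveler's 40% is €4,758.80. Traveler pays €6,835.80; OOP now €7,658.80. Insurer: €13,974 − €6,835.80 = €7,138.20.
Claim 3 — €387: 40% coinsurance on €387 = €154.80. Traveler pays €154.80; OOP now €7,813.60. Insurer: €387 − €154.80 = €232.20.

€232.20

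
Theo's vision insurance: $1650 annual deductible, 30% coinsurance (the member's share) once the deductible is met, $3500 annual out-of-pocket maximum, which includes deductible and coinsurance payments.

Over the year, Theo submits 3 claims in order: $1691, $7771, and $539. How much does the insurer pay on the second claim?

Claim 1 ($1691): $1650 finishes the deductible; $41 goes to coinsurance; coinsurance $41 × 30% = $12.30. Member owes $1662.30 (running OOP $1662.30). Plan pays $1691 − $1662.30 = $28.70.
Claim 2 ($7771): deductible already satisfied, so member's share is 30% × $7771 = $2331.30. OOP would hit $3993.60 > $3500, so the cap limits the member to $3500 − $1662.30 = $1837.70. Plan pays $7771 − $1837.70 = $5933.30.

$5933.30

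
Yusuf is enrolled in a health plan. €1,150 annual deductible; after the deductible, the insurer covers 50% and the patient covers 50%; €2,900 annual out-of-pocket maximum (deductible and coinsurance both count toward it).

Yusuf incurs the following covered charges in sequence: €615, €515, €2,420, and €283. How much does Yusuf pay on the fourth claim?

Claim 1 (€615): entire amount goes to the deductible. Patient owes €615 (running OOP €615).
Claim 2 (€515): fully absorbed by the deductible. Cost to patient: €515. OOP to date €1,130.
Claim 3 (€2,420): €20 finishes the deductible; €2,400 goes to coinsurance; coinsurance €2,400 × 50% = €1,200. Patient owes €1,220 (running OOP €2,350).
Claim 4 (€283): deductible met; 50% of €283 = €141.50. Cost to patient: €141.50. OOP to date €2,491.50.

€141.50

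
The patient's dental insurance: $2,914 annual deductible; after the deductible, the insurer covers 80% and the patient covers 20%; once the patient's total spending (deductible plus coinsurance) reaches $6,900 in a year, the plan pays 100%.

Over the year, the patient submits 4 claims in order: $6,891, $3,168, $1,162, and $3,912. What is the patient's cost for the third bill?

#1 ($6,891): deductible takes $2,914, $3,977 remains; 20% of $3,977 = $795.40. Patient owes $3,709.40 (running OOP $3,709.40).
#2 ($3,168): 20% coinsurance on $3,168 = $633.60. Cost to patient: $633.60. OOP to date $4,343.
#3 ($1,162): deductible met; 20% of $1,162 = $232.40. Patient pays $232.40; OOP now $4,575.40.

$232.40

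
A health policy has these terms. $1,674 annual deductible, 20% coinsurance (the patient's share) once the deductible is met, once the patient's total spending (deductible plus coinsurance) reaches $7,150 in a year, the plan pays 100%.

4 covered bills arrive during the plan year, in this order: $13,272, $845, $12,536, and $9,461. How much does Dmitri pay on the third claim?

$2,507.20

#1 ($13,272): $1,674 finishes the deductible; $11,598 goes to coinsurance; coinsurance $11,598 × 20% = $2,319.60. Patient pays $3,993.60; OOP now $3,993.60.
#2 ($845): 20% coinsurance on $845 = $169. Patient owes $169 (running OOP $4,162.60).
#3 ($12,536): deductible already satisfied, so patient's share is 20% × $12,536 = $2,507.20. Patient owes $2,507.20 (running OOP $6,669.80).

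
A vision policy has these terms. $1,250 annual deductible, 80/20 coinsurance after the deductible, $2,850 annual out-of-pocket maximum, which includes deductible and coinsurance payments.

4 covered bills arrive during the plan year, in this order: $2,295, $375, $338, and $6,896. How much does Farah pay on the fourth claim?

$1,248.40

Claim 1 — $2,295: deductible takes $1,250, $1,045 remains; 20% of $1,045 = $209. Member pays $1,459; OOP now $1,459.
Claim 2 — $375: deductible met; 20% of $375 = $75. Member pays $75; OOP now $1,534.
Claim 3 — $338: 20% coinsurance on $338 = $67.60. Member owes $67.60 (running OOP $1,601.60).
Claim 4 — $6,896: deductible already satisfied, so member's share is 20% × $6,896 = $1,379.20. That would push OOP to $2,980.80, over the $2,850 cap, so member pays $2,850 − $1,601.60 = $1,248.40.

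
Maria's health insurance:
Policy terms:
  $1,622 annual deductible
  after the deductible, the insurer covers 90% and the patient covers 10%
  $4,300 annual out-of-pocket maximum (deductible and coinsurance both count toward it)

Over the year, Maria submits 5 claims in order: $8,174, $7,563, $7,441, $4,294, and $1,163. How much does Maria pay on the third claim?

$744.10

Claim 1 — $8,174: $1,622 finishes the deductible; $6,552 goes to coinsurance; coinsurance $6,552 × 10% = $655.20. Patient owes $2,277.20 (running OOP $2,277.20).
Claim 2 — $7,563: deductible met; 10% of $7,563 = $756.30. Cost to patient: $756.30. OOP to date $3,033.50.
Claim 3 — $7,441: deductible already satisfied, so patient's share is 10% × $7,441 = $744.10. Cost to patient: $744.10. OOP to date $3,777.60.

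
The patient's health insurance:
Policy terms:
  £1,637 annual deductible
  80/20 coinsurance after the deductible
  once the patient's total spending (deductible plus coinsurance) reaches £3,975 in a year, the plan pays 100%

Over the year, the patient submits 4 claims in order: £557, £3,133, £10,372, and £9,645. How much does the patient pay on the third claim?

£1,927.40

#1 (£557): entire amount goes to the deductible. Patient owes £557 (running OOP £557).
#2 (£3,133): deductible takes £1,080, £2,053 remains; coinsurance £2,053 × 20% = £410.60. Patient owes £1,490.60 (running OOP £2,047.60).
#3 (£10,372): deductible already satisfied, so patient's share is 20% × £10,372 = £2,074.40. Adding that to £2,047.60 gives £4,122, past the £3,975 cap; patient pays only £3,975 − £2,047.60 = £1,927.40.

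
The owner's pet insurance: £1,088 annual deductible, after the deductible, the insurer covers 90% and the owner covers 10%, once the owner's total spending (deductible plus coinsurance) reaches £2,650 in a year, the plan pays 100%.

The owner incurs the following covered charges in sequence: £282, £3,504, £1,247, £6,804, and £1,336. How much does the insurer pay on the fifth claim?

£1,202.40

Claim 1 — £282: entire amount goes to the deductible. Owner pays £282; OOP now £282. Plan pays £282 − £282 = £0.
Claim 2 — £3,504: £806 to deductible, leaving £2,698; 10% of £2,698 = £269.80. Owner owes £1,075.80 (running OOP £1,357.80). Plan pays £3,504 − £1,075.80 = £2,428.20.
Claim 3 — £1,247: 10% coinsurance on £1,247 = £124.70. Owner pays £124.70; OOP now £1,482.50. Insurer: £1,247 − £124.70 = £1,122.30.
Claim 4 — £6,804: deductible already satisfied, so owner's share is 10% × £6,804 = £680.40. Owner owes £680.40 (running OOP £2,162.90). Plan pays £6,804 − £680.40 = £6,123.60.
Claim 5 — £1,336: 10% coinsurance on £1,336 = £133.60. Owner pays £133.60; OOP now £2,296.50. Plan pays £1,336 − £133.60 = £1,202.40.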